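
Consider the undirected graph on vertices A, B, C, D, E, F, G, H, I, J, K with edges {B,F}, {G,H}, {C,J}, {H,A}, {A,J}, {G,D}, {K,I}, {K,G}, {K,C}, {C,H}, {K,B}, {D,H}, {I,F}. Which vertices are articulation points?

K

Removing K increases the component count from 2 to 3, so K is a cut vertex.
By contrast removing I leaves 2 components; it is not a cut vertex. No other vertex is a cut vertex either.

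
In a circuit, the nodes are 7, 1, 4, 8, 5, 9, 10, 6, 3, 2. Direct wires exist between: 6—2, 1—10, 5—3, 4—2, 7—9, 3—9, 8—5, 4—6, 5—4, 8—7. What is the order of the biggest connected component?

8

Starting from 1 we can reach 1, 10. That is one component of size 2.
Starting from 2 we can reach 2, 3, 4, 5, 6, 7, 8, 9. That is one component of size 8.
The largest has 8 vertices.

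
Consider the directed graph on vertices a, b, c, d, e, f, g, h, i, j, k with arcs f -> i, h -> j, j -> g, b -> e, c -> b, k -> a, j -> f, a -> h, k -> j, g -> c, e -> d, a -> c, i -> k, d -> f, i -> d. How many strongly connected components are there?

{a, b, c, d, e, f, g, h, i, j, k} are all mutually reachable — one SCC of size 11.
That gives 1 strongly connected component.

1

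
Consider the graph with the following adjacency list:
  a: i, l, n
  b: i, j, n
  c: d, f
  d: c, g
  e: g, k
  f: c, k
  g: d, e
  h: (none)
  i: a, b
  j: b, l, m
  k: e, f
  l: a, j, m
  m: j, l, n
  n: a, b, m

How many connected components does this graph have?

3

h is isolated — a component by itself.
Starting from c we can reach c, d, e, f, g, k. That is one component of size 6.
Starting from a we can reach a, b, i, j, l, m, n. That is one component of size 7.
Total: 3 components.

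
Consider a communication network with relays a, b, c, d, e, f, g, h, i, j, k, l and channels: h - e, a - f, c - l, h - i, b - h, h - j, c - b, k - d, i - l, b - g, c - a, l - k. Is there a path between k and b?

Yes

From k we can reach a, b, c, d, e, f, g, h, i, j, k, l, which includes b.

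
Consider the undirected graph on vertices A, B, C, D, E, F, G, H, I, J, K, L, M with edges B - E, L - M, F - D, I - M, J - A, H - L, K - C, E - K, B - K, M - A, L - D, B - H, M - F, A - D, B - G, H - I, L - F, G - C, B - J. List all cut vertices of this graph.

B

Removing B increases the component count from 1 to 2, so B is a cut vertex.
By contrast removing D leaves 1 component; it is not a cut vertex. No other vertex is a cut vertex either.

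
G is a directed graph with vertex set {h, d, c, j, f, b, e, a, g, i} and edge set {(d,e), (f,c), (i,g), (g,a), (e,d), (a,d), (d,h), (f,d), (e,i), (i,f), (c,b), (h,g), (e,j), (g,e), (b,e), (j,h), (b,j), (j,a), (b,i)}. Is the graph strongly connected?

From h we can reach every vertex (a, b, c, d, e, f, g, h, i, j), and every vertex can reach h (a, b, c, d, e, f, g, h, i, j). So the whole graph is one strongly connected component.

Yes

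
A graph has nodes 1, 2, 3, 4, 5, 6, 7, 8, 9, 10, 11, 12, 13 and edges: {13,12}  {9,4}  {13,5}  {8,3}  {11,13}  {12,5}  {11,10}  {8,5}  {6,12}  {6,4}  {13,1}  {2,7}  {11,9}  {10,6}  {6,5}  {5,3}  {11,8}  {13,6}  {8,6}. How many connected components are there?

Starting from 2 we can reach 2, 7. That is one component of size 2.
Starting from 1 we can reach 1, 3, 4, 5, 6, 8, 9, 10, 11, 12, 13. That is one component of size 11.
Total: 2 components.

2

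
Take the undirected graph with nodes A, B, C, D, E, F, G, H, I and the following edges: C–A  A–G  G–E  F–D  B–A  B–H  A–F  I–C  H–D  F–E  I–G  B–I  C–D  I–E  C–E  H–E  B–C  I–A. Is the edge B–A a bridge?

No

After removing B–A, the path B-I-A still connects them, so the edge is not a bridge.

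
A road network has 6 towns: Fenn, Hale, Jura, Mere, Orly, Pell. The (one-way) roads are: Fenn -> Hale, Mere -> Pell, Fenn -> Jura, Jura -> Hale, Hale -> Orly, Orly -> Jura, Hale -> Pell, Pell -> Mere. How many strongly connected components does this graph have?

3

{Hale, Jura, Orly} are all mutually reachable — one SCC of size 3.
{Mere, Pell} are all mutually reachable — one SCC of size 2.
{Fenn} is an SCC by itself.
That gives 3 strongly connected components.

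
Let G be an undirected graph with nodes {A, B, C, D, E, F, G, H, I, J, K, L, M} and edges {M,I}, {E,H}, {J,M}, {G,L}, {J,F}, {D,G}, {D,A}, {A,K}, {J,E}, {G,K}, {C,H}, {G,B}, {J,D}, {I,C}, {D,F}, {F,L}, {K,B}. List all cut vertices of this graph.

J

Removing J increases the component count from 1 to 2, so J is a cut vertex.
By contrast removing I leaves 1 component; it is not a cut vertex. No other vertex is a cut vertex either.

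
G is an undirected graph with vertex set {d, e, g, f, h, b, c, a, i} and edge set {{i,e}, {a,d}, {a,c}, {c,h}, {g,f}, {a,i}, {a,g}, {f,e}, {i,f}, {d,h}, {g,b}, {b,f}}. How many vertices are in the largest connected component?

Starting from a we can reach a, b, c, d, e, f, g, h, i. That is one component of size 9.
The largest has 9 vertices.

9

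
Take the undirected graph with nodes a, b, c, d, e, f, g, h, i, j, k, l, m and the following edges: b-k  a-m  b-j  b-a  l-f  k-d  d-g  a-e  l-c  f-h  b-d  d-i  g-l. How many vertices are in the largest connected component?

Starting from a we can reach a, b, c, d, e, f, g, h, i, j, k, l, m. That is one component of size 13.
The largest has 13 vertices.

13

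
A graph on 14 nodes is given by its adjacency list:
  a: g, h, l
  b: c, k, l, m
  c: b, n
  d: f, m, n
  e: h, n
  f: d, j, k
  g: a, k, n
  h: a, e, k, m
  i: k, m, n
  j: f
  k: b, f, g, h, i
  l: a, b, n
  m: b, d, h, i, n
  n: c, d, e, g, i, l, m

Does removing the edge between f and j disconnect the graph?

Yes

Removing f-j leaves no path between f and j: the component count goes from 1 to 2. So it is a bridge.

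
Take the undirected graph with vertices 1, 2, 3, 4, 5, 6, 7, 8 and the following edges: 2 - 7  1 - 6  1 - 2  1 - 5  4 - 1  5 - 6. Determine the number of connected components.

3

3 is isolated — a component by itself.
8 is isolated — a component by itself.
Starting from 1 we can reach 1, 2, 4, 5, 6, 7. That is one component of size 6.
Total: 3 components.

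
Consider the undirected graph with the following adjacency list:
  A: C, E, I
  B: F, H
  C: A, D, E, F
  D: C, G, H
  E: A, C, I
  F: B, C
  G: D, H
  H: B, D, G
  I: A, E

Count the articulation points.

Removing C increases the component count from 1 to 2, so C is a cut vertex.
By contrast removing D leaves 1 component; it is not a cut vertex. No other vertex is a cut vertex either.

1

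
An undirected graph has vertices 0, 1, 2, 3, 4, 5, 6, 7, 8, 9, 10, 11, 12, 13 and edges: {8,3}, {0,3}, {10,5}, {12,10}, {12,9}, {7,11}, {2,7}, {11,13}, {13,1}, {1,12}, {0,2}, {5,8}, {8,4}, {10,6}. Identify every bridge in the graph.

10-6, 12-9, 4-8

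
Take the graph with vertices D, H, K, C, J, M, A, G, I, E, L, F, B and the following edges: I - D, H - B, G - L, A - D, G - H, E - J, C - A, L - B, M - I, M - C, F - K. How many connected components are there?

4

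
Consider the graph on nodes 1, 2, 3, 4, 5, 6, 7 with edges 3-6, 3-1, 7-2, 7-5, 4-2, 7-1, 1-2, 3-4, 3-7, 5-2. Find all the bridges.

The edges on the cycle 3-4-2-1-7-3 are not bridges since each lies on that cycle.
But removing 6-3 disconnects 6 from 3 — this is a bridge.

3-6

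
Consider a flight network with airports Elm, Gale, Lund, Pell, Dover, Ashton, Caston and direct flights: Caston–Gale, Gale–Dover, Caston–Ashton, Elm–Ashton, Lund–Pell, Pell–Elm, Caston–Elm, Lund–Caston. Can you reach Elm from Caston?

Yes

From Caston we can reach Elm, Gale, Lund, Pell, Dover, Ashton, Caston, which includes Elm.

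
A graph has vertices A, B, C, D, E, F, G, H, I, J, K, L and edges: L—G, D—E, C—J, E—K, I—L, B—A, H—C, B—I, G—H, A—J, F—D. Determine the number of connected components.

2

Starting from D we can reach D, E, F, K. That is one component of size 4.
Starting from A we can reach A, B, C, G, H, I, J, L. That is one component of size 8.
Total: 2 components.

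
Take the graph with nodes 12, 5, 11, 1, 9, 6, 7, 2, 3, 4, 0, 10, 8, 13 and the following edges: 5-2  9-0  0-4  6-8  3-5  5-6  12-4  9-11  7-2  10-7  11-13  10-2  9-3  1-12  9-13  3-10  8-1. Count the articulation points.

1

Removing 9 increases the component count from 1 to 2, so 9 is a cut vertex.
By contrast removing 4 leaves 1 component; it is not a cut vertex. No other vertex is a cut vertex either.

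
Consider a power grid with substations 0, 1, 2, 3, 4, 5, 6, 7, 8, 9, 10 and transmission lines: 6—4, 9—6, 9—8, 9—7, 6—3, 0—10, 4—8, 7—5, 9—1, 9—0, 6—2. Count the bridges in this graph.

The edges on the cycle 9-6-4-8-9 are not bridges since each lies on that cycle.
But removing 7—5 disconnects 7 from 5; removing 9—1 disconnects 9 from 1; removing 10—0 disconnects 10 from 0; removing 2—6 disconnects 2 from 6 — these are bridges.
In total 7 edges are bridges.

7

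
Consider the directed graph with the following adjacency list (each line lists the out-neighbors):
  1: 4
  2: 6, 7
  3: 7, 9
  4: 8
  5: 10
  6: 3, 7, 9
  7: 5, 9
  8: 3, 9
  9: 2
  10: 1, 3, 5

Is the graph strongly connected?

Yes

From 1 we can reach every vertex (1, 2, 3, 4, 5, 6, 7, 8, 9, 10), and every vertex can reach 1 (1, 2, 3, 4, 5, 6, 7, 8, 9, 10). So the whole graph is one strongly connected component.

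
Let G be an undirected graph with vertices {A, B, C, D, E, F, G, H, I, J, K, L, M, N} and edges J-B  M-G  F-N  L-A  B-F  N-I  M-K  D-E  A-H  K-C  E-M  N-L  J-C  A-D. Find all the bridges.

The edges on the cycle J-B-F-N-L-A-D-E-M-K-C-J are not bridges since each lies on that cycle.
But removing N-I disconnects N from I; removing M-G disconnects M from G; removing H-A disconnects H from A — these are bridges.

A-H, G-M, I-N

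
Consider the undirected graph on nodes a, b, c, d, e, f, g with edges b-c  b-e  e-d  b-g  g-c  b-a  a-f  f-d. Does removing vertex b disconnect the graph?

Deleting b raises the number of components from 1 to 2, so b is a cut vertex.

Yes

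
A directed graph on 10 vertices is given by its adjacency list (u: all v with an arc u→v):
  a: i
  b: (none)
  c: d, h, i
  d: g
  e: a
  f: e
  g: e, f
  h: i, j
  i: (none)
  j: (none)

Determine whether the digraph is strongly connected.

No

There is no directed path from g to d, so the graph is not strongly connected.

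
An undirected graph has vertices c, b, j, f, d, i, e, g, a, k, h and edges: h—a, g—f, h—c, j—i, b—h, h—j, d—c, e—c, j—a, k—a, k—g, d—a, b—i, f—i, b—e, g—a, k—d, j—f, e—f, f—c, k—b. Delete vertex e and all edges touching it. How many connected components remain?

With e gone, the remaining components are: {a, b, c, d, f, g, h, i, j, k}.
That is 1 component.

1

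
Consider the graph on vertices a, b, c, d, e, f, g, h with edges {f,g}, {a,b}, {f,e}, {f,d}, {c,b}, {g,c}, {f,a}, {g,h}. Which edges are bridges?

d-f, e-f, g-h

The edges on the cycle f-g-c-b-a-f are not bridges since each lies on that cycle.
But removing d–f disconnects d from f; removing f–e disconnects f from e; removing h–g disconnects h from g — these are bridges.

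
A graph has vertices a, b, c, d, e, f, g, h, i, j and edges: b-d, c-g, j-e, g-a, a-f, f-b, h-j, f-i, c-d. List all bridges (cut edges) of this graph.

The edges on the cycle c-g-a-f-b-d-c are not bridges since each lies on that cycle.
But removing j-e disconnects j from e; removing f-i disconnects f from i; removing j-h disconnects j from h — these are bridges.

e-j, f-i, h-j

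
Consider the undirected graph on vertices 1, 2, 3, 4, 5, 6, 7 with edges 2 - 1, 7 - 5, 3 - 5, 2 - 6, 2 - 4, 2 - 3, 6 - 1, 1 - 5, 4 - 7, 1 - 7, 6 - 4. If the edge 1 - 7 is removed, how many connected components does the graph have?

1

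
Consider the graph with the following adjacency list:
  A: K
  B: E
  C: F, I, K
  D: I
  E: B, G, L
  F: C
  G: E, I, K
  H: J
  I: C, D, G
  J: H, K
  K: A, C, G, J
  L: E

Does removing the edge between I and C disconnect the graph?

No

After removing I-C, the path I-G-K-C still connects them, so the edge is not a bridge.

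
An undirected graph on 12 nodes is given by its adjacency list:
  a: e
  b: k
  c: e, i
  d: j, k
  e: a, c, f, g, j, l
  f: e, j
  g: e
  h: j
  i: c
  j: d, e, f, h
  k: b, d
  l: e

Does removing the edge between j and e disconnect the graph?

No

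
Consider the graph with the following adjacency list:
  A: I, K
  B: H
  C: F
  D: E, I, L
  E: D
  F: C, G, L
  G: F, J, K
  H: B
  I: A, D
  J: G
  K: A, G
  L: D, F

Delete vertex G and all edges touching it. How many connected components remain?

3

With G gone, the remaining components are: {J}; {B, H}; {A, C, D, E, F, I, K, L}.
That is 3 components.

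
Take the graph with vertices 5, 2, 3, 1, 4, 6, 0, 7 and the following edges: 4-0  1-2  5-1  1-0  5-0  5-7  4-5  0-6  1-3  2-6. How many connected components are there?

1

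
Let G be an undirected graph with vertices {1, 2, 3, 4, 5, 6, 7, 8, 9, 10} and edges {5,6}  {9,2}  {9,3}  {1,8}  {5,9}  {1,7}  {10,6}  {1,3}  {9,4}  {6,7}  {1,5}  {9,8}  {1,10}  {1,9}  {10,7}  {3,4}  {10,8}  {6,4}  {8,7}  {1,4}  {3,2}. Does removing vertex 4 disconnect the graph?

No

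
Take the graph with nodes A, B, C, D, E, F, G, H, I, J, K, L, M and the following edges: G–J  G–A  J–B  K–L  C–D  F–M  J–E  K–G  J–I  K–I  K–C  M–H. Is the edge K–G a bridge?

After removing K–G, the path K-I-J-G still connects them, so the edge is not a bridge.

No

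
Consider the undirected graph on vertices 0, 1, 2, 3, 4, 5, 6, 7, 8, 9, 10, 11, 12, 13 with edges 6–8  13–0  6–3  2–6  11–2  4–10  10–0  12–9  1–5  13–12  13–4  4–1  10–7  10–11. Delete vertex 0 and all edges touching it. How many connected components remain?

1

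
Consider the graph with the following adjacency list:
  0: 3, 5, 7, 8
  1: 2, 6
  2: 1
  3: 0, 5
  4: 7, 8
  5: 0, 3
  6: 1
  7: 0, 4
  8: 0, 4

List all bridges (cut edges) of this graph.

1-2, 1-6

The edges on the cycle 0-3-5-0 are not bridges since each lies on that cycle.
But removing 6-1 disconnects 6 from 1; removing 2-1 disconnects 2 from 1 — these are bridges.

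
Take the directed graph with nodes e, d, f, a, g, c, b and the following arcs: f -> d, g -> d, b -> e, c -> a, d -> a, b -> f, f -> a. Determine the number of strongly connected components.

7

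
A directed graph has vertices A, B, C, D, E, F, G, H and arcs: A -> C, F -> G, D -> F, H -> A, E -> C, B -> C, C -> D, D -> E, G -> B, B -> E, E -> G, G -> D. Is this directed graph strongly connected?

There is no directed path from E to H, so the graph is not strongly connected.

No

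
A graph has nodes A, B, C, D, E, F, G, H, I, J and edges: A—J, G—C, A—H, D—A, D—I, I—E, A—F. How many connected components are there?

3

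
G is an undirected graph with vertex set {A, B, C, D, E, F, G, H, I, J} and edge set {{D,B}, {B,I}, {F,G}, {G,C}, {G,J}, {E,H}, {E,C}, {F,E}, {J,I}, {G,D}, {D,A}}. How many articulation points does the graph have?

Removing D increases the component count from 1 to 2, so D is a cut vertex.
Removing E increases the component count from 1 to 2, so E is a cut vertex.
Removing G increases the component count from 1 to 2, so G is a cut vertex.
By contrast removing B leaves 1 component; it is not a cut vertex. No other vertex is a cut vertex either.

3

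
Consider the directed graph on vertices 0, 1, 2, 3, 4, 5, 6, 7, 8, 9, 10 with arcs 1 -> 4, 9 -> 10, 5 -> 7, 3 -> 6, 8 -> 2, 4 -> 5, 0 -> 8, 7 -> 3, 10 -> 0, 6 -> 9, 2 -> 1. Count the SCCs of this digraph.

1

{0, 1, 2, 3, 4, 5, 6, 7, 8, 9, 10} are all mutually reachable — one SCC of size 11.
That gives 1 strongly connected component.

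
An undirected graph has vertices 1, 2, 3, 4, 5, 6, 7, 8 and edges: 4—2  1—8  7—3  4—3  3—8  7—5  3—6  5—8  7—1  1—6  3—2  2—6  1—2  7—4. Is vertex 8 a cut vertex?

Deleting 8 leaves 1 component (was 1) (its neighbors 1, 3, 5 remain connected to each other), so 8 is not a cut vertex.

No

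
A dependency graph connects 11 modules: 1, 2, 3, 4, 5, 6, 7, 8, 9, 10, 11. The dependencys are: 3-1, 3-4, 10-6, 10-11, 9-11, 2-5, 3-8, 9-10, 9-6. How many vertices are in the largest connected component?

7 is isolated — a component by itself.
Starting from 2 we can reach 2, 5. That is one component of size 2.
Starting from 1 we can reach 1, 3, 4, 8. That is one component of size 4.
Starting from 6 we can reach 6, 9, 10, 11. That is one component of size 4.
The largest has 4 vertices.

4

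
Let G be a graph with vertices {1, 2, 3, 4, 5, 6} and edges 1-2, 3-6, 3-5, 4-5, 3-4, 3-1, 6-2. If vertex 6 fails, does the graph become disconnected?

No

Deleting 6 leaves 1 component (was 1) (its neighbors 2, 3 remain connected to each other), so 6 is not a cut vertex.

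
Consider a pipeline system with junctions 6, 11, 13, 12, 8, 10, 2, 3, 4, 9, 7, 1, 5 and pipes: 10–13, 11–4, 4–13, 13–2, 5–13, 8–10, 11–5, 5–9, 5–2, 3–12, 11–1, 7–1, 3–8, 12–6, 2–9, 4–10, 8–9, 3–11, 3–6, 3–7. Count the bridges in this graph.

0

The edges on the cycle 3-12-6-3 are not bridges since each lies on that cycle.
Every edge lies on some cycle, so there are no bridges.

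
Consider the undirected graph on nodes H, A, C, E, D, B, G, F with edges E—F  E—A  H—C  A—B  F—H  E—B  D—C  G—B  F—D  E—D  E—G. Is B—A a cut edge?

No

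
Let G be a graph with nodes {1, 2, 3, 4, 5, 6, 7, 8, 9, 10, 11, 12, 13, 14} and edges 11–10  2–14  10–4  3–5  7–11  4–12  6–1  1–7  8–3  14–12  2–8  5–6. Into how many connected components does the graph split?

3

13 is isolated — a component by itself.
9 is isolated — a component by itself.
Starting from 1 we can reach 1, 2, 3, 4, 5, 6, 7, 8, 10, 11, 12, 14. That is one component of size 12.
Total: 3 components.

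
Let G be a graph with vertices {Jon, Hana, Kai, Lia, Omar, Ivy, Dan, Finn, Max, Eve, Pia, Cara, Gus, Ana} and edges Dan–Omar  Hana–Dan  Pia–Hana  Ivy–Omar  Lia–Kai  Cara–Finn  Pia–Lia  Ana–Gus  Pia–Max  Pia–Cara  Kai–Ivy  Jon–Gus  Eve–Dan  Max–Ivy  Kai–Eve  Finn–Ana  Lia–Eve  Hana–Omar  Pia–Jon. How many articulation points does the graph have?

Removing Pia increases the component count from 1 to 2, so Pia is a cut vertex.
By contrast removing Eve leaves 1 component; it is not a cut vertex. No other vertex is a cut vertex either.

1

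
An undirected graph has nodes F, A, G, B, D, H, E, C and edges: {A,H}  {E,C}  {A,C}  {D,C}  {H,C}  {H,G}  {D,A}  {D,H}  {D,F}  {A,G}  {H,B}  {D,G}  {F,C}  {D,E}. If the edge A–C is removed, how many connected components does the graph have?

A and C are still connected via A-D-C, so the component count stays at 1.

1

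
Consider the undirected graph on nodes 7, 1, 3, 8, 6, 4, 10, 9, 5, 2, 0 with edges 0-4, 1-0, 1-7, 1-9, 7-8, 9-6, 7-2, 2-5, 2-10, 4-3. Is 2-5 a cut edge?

Yes

Removing 2-5 leaves no path between 2 and 5: the component count goes from 1 to 2. So it is a bridge.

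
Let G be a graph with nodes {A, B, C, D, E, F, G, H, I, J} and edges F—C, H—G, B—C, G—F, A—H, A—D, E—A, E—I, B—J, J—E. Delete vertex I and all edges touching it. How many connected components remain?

With I gone, the remaining components are: {A, B, C, D, E, F, G, H, J}.
That is 1 component.

1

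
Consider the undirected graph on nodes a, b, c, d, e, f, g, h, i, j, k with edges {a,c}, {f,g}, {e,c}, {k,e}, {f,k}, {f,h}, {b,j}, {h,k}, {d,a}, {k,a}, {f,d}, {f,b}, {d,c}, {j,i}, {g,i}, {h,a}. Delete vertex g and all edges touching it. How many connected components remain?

With g gone, the remaining components are: {a, b, c, d, e, f, h, i, j, k}.
That is 1 component.

1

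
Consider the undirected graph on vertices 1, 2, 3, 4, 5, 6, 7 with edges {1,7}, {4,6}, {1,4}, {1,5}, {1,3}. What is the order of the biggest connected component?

6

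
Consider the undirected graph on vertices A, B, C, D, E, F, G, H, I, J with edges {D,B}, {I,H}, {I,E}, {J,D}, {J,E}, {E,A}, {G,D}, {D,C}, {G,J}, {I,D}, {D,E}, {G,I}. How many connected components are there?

F is isolated — a component by itself.
Starting from A we can reach A, B, C, D, E, G, H, I, J. That is one component of size 9.
Total: 2 components.

2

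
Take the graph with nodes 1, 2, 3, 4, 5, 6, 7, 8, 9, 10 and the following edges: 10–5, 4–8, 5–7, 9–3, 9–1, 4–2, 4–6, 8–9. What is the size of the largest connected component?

Starting from 5 we can reach 5, 7, 10. That is one component of size 3.
Starting from 1 we can reach 1, 2, 3, 4, 6, 8, 9. That is one component of size 7.
The largest has 7 vertices.

7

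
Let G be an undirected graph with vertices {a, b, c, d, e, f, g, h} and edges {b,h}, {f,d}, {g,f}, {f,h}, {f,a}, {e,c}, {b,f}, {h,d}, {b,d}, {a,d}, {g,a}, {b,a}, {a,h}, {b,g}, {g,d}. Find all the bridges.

c-e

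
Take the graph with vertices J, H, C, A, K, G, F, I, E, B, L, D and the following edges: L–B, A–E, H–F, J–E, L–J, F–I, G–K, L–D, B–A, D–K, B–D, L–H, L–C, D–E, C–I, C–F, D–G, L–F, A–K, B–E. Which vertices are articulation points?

L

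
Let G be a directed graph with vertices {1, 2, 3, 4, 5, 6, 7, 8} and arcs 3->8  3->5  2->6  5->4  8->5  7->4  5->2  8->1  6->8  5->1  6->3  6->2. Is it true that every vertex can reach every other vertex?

No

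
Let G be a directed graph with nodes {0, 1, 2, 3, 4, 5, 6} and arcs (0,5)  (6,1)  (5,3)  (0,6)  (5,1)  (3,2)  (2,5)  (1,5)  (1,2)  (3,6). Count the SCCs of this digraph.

3

{1, 2, 3, 5, 6} are all mutually reachable — one SCC of size 5.
{0} is an SCC by itself.
{4} is an SCC by itself.
That gives 3 strongly connected components.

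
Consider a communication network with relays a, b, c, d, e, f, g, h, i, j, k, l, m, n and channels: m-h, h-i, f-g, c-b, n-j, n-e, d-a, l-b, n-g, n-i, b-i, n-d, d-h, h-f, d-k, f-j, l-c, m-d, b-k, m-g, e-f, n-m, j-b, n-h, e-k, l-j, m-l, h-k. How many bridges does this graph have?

The edges on the cycle l-c-b-l are not bridges since each lies on that cycle.
But removing d-a disconnects d from a — this is a bridge.

1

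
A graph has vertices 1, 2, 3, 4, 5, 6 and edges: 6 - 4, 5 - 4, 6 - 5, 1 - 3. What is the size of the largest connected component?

3

2 is isolated — a component by itself.
Starting from 1 we can reach 1, 3. That is one component of size 2.
Starting from 4 we can reach 4, 5, 6. That is one component of size 3.
The largest has 3 vertices.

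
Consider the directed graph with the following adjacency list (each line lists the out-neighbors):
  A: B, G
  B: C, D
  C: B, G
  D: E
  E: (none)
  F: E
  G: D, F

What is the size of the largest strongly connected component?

{B, C} are all mutually reachable — one SCC of size 2.
{E} is an SCC by itself.
{D} is an SCC by itself.
{F} is an SCC by itself.
{G} is an SCC by itself.
(and 1 more singleton SCC)
The largest has 2 vertices.

2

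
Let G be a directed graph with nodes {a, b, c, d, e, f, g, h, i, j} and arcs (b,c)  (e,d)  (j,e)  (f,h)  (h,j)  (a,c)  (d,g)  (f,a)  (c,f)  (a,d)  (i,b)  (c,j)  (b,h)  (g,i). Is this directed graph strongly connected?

Yes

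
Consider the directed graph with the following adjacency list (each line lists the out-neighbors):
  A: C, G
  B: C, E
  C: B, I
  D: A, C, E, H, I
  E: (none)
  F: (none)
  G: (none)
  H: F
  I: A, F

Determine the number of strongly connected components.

{A, B, C, I} are all mutually reachable — one SCC of size 4.
{G} is an SCC by itself.
{F} is an SCC by itself.
{E} is an SCC by itself.
{H} is an SCC by itself.
(and 1 more singleton SCC)
That gives 6 strongly connected components.

6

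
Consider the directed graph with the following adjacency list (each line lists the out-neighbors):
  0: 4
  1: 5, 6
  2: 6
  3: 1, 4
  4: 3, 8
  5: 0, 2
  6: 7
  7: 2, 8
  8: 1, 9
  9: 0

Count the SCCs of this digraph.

{0, 1, 2, 3, 4, 5, 6, 7, 8, 9} are all mutually reachable — one SCC of size 10.
That gives 1 strongly connected component.

1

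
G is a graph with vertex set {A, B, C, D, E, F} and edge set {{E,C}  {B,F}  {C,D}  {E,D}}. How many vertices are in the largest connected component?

A is isolated — a component by itself.
Starting from B we can reach B, F. That is one component of size 2.
Starting from C we can reach C, D, E. That is one component of size 3.
The largest has 3 vertices.

3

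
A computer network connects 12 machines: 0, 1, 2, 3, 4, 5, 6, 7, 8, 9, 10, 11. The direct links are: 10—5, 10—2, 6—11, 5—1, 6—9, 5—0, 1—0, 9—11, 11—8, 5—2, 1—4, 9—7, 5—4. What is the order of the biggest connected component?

3 is isolated — a component by itself.
Starting from 6 we can reach 6, 7, 8, 9, 11. That is one component of size 5.
Starting from 0 we can reach 0, 1, 2, 4, 5, 10. That is one component of size 6.
The largest has 6 vertices.

6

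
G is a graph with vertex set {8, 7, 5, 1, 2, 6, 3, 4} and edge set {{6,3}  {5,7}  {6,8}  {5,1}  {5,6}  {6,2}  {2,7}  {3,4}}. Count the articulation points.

Removing 3 increases the component count from 1 to 2, so 3 is a cut vertex.
Removing 5 increases the component count from 1 to 2, so 5 is a cut vertex.
Removing 6 increases the component count from 1 to 3, so 6 is a cut vertex.
By contrast removing 8 leaves 1 component; it is not a cut vertex. No other vertex is a cut vertex either.

3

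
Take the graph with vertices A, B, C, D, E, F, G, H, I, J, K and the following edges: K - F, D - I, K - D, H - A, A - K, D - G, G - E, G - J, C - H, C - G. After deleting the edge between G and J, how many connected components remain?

3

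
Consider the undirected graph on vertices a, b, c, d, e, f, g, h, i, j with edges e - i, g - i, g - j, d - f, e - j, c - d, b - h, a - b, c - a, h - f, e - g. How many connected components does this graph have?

Starting from e we can reach e, g, i, j. That is one component of size 4.
Starting from a we can reach a, b, c, d, f, h. That is one component of size 6.
Total: 2 components.

2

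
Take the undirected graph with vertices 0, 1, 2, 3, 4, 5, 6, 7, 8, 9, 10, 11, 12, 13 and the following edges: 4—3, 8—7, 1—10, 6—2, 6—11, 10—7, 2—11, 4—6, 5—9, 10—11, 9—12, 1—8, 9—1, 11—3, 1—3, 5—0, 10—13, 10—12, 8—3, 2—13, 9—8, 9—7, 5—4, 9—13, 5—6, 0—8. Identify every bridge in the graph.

none

The edges on the cycle 9-1-10-7-9 are not bridges since each lies on that cycle.
Every edge lies on some cycle, so there are no bridges.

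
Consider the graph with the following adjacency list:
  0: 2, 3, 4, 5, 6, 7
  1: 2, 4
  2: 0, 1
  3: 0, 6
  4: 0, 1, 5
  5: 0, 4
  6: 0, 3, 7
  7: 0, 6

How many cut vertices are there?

1

Removing 0 increases the component count from 1 to 2, so 0 is a cut vertex.
By contrast removing 2 leaves 1 component; it is not a cut vertex. No other vertex is a cut vertex either.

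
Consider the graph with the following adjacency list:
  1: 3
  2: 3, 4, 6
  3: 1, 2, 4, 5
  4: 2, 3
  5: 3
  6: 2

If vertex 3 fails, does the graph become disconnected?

Yes

Deleting 3 raises the number of components from 1 to 3, so 3 is a cut vertex.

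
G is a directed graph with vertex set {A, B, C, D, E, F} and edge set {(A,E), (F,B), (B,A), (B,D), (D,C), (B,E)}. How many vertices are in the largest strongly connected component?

1

{B} is an SCC by itself.
{A} is an SCC by itself.
{E} is an SCC by itself.
{C} is an SCC by itself.
{F} is an SCC by itself.
(and 1 more singleton SCC)
The largest has 1 vertex.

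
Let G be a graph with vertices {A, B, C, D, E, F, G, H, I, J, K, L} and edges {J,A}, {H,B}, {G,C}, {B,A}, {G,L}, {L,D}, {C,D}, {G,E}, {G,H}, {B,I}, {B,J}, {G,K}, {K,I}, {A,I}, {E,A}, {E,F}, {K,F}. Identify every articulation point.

Removing G increases the component count from 1 to 2, so G is a cut vertex.
By contrast removing D leaves 1 component; it is not a cut vertex. No other vertex is a cut vertex either.

G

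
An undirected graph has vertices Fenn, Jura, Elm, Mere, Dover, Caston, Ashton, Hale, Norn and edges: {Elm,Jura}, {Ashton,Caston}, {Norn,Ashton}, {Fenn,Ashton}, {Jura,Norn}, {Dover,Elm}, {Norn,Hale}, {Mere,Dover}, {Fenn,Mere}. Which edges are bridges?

Ashton-Caston, Hale-Norn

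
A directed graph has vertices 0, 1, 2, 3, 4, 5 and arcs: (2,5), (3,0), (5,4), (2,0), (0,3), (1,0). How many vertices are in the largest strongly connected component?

{0, 3} are all mutually reachable — one SCC of size 2.
{2} is an SCC by itself.
{4} is an SCC by itself.
{5} is an SCC by itself.
{1} is an SCC by itself.
The largest has 2 vertices.

2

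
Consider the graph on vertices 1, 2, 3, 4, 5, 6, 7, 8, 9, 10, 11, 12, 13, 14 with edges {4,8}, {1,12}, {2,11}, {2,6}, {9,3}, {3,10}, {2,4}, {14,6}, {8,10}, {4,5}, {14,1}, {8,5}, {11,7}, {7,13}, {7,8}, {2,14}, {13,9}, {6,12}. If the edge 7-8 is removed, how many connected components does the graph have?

1

7 and 8 are still connected via 7-11-2-4-8, so the component count stays at 1.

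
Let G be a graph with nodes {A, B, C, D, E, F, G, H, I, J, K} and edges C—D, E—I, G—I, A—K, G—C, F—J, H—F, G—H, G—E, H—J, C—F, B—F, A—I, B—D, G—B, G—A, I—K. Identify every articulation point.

G

Removing G increases the component count from 1 to 2, so G is a cut vertex.
By contrast removing B leaves 1 component; it is not a cut vertex. No other vertex is a cut vertex either.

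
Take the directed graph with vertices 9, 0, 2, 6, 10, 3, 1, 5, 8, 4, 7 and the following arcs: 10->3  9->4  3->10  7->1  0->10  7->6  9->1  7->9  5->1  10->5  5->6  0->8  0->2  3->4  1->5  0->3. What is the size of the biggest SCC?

{1, 5} are all mutually reachable — one SCC of size 2.
{3, 10} are all mutually reachable — one SCC of size 2.
{7} is an SCC by itself.
{9} is an SCC by itself.
{0} is an SCC by itself.
(and 4 more singleton SCCs)
The largest has 2 vertices.

2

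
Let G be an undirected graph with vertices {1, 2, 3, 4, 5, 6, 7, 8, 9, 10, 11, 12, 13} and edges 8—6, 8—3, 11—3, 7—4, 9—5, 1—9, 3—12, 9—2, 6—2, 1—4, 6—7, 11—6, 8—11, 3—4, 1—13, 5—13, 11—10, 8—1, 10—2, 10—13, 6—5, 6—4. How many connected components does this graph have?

Starting from 1 we can reach 1, 2, 3, 4, 5, 6, 7, 8, 9, 10, 11, 12, 13. That is one component of size 13.
Total: 1 component.

1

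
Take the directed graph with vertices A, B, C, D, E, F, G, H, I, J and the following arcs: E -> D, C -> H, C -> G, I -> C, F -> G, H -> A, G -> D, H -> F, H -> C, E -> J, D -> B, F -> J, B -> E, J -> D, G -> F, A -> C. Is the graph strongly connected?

There is no directed path from B to G, so the graph is not strongly connected.

No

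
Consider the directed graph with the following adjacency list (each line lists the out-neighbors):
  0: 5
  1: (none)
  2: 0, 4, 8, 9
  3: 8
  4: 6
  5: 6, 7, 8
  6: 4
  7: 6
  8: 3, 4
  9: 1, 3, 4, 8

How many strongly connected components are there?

8

{4, 6} are all mutually reachable — one SCC of size 2.
{3, 8} are all mutually reachable — one SCC of size 2.
{5} is an SCC by itself.
{2} is an SCC by itself.
{1} is an SCC by itself.
(and 3 more singleton SCCs)
That gives 8 strongly connected components.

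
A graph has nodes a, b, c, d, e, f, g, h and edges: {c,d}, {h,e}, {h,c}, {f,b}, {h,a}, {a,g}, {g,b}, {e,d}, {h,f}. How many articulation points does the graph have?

1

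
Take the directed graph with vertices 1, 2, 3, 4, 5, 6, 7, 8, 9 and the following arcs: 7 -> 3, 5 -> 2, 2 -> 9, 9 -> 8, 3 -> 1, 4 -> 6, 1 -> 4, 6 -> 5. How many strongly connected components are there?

{7} is an SCC by itself.
{2} is an SCC by itself.
{4} is an SCC by itself.
{8} is an SCC by itself.
{3} is an SCC by itself.
(and 4 more singleton SCCs)
That gives 9 strongly connected components.

9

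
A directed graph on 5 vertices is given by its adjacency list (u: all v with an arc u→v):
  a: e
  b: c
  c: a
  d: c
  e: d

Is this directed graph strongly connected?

No

There is no directed path from a to b, so the graph is not strongly connected.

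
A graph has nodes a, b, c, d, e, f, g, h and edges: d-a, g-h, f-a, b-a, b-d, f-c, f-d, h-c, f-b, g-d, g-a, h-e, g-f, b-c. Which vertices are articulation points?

h

Removing h increases the component count from 1 to 2, so h is a cut vertex.
By contrast removing f leaves 1 component; it is not a cut vertex. No other vertex is a cut vertex either.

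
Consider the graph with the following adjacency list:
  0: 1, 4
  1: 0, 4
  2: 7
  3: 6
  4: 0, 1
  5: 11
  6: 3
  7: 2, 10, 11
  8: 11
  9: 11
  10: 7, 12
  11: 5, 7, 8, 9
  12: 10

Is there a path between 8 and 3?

The component containing 8 is {2, 5, 7, 8, 9, 10, 11, 12}, and 3 is not in it.

No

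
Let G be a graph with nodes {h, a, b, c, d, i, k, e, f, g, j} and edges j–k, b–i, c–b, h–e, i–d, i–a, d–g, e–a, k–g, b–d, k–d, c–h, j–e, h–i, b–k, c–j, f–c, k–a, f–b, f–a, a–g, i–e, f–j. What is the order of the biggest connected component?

Starting from a we can reach a, b, c, d, e, f, g, h, i, j, k. That is one component of size 11.
The largest has 11 vertices.

11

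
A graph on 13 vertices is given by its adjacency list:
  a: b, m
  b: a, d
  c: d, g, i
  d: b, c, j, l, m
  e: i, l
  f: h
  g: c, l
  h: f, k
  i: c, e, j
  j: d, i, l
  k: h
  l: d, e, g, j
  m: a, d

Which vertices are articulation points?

Removing d increases the component count from 2 to 3, so d is a cut vertex.
Removing h increases the component count from 2 to 3, so h is a cut vertex.
By contrast removing f leaves 2 components; it is not a cut vertex. No other vertex is a cut vertex either.

d, h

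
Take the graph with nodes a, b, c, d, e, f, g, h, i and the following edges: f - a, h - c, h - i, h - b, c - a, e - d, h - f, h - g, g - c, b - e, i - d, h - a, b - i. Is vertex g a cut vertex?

No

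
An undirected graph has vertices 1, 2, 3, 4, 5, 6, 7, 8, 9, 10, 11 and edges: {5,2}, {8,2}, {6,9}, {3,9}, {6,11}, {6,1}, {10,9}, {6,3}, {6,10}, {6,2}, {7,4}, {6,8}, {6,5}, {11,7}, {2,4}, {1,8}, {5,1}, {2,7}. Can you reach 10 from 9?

Yes

From 9 we can reach 1, 2, 3, 4, 5, 6, 7, 8, 9, 10, 11, which includes 10.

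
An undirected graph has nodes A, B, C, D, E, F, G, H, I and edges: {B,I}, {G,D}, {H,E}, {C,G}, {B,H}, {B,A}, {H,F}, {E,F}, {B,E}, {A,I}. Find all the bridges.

The edges on the cycle B-A-I-B are not bridges since each lies on that cycle.
But removing C–G disconnects C from G; removing D–G disconnects D from G — these are bridges.

C-G, D-G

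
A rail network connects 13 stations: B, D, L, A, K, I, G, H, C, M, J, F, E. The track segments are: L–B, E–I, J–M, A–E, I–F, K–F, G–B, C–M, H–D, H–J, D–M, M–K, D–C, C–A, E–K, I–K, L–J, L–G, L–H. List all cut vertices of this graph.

L

Removing L increases the component count from 1 to 2, so L is a cut vertex.
By contrast removing F leaves 1 component; it is not a cut vertex. No other vertex is a cut vertex either.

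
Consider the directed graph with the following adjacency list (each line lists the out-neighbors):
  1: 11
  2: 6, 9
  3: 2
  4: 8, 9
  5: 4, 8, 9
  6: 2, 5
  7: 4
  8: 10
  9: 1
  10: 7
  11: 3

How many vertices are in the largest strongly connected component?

{1, 2, 3, 4, 5, 6, 7, 8, 9, 10, 11} are all mutually reachable — one SCC of size 11.
The largest has 11 vertices.

11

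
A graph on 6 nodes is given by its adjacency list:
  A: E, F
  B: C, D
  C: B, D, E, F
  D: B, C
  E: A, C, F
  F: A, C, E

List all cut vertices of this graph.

Removing C increases the component count from 1 to 2, so C is a cut vertex.
By contrast removing E leaves 1 component; it is not a cut vertex. No other vertex is a cut vertex either.

C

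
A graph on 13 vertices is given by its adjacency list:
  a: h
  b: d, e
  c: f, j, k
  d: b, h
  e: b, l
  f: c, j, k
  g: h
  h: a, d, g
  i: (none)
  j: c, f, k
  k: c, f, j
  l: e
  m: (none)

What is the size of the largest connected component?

i is isolated — a component by itself.
m is isolated — a component by itself.
Starting from c we can reach c, f, j, k. That is one component of size 4.
Starting from a we can reach a, b, d, e, g, h, l. That is one component of size 7.
The largest has 7 vertices.

7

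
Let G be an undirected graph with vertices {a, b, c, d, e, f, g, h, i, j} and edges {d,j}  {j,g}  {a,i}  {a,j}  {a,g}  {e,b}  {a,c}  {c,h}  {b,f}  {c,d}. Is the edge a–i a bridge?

Removing a–i leaves no path between a and i: the component count goes from 2 to 3. So it is a bridge.

Yes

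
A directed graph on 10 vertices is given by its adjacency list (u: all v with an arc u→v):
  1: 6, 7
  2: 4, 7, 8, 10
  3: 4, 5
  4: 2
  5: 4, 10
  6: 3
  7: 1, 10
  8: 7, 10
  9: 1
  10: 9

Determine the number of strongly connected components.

1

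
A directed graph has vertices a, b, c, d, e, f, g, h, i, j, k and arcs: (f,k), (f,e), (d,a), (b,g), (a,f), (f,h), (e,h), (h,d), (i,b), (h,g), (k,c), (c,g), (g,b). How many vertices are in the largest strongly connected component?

{a, d, e, f, h} are all mutually reachable — one SCC of size 5.
{b, g} are all mutually reachable — one SCC of size 2.
{i} is an SCC by itself.
{c} is an SCC by itself.
{j} is an SCC by itself.
(and 1 more singleton SCC)
The largest has 5 vertices.

5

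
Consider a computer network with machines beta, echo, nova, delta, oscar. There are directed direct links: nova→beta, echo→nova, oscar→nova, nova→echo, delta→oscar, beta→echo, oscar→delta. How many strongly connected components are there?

{beta, echo, nova} are all mutually reachable — one SCC of size 3.
{delta, oscar} are all mutually reachable — one SCC of size 2.
That gives 2 strongly connected components.

2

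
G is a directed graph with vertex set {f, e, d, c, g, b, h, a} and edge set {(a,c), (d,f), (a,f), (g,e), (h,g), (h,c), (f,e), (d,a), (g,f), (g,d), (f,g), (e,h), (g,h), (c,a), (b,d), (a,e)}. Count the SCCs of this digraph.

{a, c, d, e, f, g, h} are all mutually reachable — one SCC of size 7.
{b} is an SCC by itself.
That gives 2 strongly connected components.

2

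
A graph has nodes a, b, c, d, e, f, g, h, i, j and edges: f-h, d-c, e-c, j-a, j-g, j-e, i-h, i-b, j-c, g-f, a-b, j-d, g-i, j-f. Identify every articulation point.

Removing j increases the component count from 1 to 2, so j is a cut vertex.
By contrast removing g leaves 1 component; it is not a cut vertex. No other vertex is a cut vertex either.

j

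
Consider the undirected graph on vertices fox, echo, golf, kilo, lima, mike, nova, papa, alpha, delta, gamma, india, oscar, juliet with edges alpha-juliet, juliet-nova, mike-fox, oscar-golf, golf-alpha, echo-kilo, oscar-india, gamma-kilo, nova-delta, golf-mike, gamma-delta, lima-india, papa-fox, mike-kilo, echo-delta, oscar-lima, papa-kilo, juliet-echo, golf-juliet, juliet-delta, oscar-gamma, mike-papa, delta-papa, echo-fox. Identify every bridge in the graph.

The edges on the cycle oscar-lima-india-oscar are not bridges since each lies on that cycle.
Every edge lies on some cycle, so there are no bridges.

none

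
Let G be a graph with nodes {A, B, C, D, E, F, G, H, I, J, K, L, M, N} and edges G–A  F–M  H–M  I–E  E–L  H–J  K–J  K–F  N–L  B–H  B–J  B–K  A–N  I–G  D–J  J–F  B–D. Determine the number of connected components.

3

C is isolated — a component by itself.
Starting from A we can reach A, E, G, I, L, N. That is one component of size 6.
Starting from B we can reach B, D, F, H, J, K, M. That is one component of size 7.
Total: 3 components.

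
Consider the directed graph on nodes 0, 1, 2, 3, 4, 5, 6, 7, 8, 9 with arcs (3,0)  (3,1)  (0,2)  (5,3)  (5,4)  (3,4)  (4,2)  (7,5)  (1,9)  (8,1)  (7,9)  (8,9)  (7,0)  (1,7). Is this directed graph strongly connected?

There is no directed path from 7 to 8, so the graph is not strongly connected.

No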